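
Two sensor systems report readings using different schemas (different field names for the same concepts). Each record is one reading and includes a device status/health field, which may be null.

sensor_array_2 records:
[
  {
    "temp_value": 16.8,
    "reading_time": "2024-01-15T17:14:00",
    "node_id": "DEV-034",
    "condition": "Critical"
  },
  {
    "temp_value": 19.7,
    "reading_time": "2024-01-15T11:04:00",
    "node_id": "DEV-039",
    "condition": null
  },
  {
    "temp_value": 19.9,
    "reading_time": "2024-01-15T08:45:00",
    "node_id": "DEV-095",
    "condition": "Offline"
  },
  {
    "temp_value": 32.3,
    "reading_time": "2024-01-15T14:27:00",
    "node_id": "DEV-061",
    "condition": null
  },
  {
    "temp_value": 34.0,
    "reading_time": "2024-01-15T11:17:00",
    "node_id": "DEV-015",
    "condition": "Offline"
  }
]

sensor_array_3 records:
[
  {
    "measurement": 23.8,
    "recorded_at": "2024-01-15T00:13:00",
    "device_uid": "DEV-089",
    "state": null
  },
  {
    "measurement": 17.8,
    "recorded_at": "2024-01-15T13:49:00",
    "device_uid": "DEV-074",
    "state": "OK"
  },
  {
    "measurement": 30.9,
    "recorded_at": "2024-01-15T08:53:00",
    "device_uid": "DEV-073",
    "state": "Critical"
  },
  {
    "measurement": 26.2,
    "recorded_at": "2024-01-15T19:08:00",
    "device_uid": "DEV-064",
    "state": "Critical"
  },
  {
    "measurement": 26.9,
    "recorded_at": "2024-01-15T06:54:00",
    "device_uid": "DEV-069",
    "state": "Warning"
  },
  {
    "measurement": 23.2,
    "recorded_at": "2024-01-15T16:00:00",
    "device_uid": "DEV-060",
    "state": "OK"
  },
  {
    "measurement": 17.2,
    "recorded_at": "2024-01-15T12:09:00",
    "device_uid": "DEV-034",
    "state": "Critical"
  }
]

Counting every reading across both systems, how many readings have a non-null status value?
9

Schema mapping: "condition" (sensor_array_2) = "state" (sensor_array_3) = status

Non-null in sensor_array_2: 3
Non-null in sensor_array_3: 6

Total non-null: 3 + 6 = 9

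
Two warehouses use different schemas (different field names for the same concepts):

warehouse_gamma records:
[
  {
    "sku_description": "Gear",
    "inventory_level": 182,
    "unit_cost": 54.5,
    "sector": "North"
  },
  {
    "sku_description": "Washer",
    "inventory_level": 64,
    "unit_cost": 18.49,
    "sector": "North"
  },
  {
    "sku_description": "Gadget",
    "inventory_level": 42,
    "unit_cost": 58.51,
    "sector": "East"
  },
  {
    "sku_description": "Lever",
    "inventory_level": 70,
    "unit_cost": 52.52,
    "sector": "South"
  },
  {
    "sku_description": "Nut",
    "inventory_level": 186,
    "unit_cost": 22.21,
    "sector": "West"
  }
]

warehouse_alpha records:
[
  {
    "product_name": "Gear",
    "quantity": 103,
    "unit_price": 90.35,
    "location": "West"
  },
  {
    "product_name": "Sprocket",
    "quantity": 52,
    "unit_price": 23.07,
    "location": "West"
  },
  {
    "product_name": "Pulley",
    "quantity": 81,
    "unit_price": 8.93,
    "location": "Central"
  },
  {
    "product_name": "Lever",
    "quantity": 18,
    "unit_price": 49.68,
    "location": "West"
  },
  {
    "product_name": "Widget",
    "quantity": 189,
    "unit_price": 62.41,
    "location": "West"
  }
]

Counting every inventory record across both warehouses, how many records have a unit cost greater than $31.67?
6

Schema mapping: "unit_cost" (warehouse_gamma) = "unit_price" (warehouse_alpha) = unit cost

Records > $31.67 in warehouse_gamma: 3
Records > $31.67 in warehouse_alpha: 3

Total count: 3 + 3 = 6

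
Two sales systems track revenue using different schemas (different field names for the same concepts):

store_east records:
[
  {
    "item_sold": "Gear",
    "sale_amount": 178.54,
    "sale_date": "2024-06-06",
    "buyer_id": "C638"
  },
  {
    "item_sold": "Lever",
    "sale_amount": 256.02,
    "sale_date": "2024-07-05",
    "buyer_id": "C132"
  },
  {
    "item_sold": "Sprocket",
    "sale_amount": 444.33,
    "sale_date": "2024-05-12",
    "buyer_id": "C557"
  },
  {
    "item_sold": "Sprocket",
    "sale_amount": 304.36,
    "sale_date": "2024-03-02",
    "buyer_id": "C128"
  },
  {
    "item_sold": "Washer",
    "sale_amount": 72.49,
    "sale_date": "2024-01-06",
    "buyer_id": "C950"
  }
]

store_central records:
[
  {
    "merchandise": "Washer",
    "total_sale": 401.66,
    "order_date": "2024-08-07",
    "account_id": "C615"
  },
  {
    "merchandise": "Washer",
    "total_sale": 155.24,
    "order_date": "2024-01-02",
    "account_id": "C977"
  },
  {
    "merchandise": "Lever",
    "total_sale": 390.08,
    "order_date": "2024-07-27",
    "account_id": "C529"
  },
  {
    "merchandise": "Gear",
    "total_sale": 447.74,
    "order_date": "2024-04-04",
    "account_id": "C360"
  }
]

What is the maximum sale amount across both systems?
447.74

Reconcile: "sale_amount" (store_east) = "total_sale" (store_central) = sale amount

Maximum in store_east: 444.33
Maximum in store_central: 447.74

Overall maximum: max(444.33, 447.74) = 447.74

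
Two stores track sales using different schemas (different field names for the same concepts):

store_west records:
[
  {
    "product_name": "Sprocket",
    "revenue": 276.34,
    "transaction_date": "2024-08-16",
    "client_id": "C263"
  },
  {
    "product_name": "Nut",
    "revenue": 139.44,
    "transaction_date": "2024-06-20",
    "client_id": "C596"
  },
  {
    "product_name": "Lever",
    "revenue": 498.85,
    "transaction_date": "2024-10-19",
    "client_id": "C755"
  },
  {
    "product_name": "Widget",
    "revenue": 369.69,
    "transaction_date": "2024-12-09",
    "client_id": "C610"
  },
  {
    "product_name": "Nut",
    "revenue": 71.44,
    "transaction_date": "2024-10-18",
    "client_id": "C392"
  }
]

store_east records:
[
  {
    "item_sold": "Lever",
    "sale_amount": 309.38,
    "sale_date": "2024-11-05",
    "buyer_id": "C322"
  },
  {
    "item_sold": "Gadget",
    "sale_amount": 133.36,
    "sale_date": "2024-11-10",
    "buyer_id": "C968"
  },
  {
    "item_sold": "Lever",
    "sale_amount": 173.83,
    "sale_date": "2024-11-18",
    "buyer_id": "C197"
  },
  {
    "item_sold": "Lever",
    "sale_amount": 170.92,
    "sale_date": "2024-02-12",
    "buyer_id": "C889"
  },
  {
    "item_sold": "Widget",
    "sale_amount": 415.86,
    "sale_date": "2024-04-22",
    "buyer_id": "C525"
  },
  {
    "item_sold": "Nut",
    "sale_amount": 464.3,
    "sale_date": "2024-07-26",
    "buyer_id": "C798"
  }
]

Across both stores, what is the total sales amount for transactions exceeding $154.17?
2679.17

Schema mapping: "revenue" (store_west) = "sale_amount" (store_east) = sale amount

Sum of sales > $154.17 in store_west: 1144.88
Sum of sales > $154.17 in store_east: 1534.29

Total: 1144.88 + 1534.29 = 2679.17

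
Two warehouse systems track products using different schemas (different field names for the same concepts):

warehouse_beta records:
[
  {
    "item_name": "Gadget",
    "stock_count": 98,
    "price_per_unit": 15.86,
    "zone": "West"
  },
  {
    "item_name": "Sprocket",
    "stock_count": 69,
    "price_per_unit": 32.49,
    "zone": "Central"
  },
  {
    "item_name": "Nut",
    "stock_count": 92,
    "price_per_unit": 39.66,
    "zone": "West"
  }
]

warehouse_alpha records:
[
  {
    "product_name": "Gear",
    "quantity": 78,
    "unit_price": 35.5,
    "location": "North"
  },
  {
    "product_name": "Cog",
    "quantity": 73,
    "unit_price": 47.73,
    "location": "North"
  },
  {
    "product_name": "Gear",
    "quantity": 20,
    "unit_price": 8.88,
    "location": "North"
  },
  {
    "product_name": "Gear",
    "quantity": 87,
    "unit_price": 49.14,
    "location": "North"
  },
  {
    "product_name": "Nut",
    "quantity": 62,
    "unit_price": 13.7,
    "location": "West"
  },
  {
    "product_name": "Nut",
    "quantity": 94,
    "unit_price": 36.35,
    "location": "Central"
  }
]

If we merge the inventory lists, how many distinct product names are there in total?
5

Schema mapping: "item_name" (warehouse_beta) = "product_name" (warehouse_alpha) = product name

Products in warehouse_beta: ['Gadget', 'Nut', 'Sprocket']
Products in warehouse_alpha: ['Cog', 'Gear', 'Nut']

Union (unique products): ['Cog', 'Gadget', 'Gear', 'Nut', 'Sprocket']
Count: 5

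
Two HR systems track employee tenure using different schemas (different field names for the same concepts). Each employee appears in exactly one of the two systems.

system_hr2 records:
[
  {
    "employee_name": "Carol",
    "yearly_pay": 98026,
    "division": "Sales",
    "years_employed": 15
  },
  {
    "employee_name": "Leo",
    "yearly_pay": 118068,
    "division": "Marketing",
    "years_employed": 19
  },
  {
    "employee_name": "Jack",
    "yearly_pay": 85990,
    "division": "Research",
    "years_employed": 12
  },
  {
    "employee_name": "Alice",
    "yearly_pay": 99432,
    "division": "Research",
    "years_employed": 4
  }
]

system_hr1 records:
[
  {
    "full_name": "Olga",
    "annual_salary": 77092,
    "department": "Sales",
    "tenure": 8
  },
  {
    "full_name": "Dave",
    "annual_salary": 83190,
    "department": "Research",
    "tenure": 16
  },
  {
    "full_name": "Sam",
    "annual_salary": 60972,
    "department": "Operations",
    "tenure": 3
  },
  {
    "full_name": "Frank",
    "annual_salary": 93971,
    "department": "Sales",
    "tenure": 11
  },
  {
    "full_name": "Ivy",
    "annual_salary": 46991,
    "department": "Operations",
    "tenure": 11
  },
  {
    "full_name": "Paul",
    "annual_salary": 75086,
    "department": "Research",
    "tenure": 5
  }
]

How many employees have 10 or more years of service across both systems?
6

Reconcile schemas: "years_employed" (system_hr2) = "tenure" (system_hr1) = years of service

From system_hr2: 3 employees with >= 10 years
From system_hr1: 3 employees with >= 10 years

Total: 3 + 3 = 6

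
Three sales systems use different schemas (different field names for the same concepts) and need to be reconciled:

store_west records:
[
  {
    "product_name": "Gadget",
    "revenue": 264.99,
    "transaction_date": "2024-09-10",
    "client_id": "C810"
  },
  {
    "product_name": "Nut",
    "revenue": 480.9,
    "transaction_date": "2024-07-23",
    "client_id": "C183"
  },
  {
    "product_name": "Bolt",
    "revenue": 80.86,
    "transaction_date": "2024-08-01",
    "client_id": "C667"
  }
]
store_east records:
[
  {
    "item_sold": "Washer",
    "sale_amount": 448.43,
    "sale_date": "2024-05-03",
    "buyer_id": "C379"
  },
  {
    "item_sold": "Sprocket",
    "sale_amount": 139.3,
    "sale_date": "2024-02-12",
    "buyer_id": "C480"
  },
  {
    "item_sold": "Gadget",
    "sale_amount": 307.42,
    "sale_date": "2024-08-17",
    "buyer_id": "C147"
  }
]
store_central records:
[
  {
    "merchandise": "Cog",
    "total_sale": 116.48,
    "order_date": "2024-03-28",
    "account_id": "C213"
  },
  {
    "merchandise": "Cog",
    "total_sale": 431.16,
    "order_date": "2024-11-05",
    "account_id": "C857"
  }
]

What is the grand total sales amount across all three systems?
2269.54

Schema reconciliation - all amount fields map to sale amount:

store_west (revenue): 826.75
store_east (sale_amount): 895.15
store_central (total_sale): 547.64

Grand total: 2269.54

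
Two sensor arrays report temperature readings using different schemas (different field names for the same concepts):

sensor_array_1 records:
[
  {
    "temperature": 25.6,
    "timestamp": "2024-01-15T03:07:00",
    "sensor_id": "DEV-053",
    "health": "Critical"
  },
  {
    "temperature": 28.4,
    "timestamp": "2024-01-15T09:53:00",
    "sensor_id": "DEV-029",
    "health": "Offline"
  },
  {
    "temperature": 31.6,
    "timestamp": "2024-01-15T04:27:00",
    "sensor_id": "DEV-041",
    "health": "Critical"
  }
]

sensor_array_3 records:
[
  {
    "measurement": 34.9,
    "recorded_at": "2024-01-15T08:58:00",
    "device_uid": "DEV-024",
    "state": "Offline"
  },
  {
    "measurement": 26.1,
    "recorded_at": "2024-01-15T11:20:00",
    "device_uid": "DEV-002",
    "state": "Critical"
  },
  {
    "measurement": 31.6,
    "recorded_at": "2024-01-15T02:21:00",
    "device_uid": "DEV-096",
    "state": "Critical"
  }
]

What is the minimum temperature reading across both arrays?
25.6

Schema mapping: "temperature" (sensor_array_1) = "measurement" (sensor_array_3) = temperature reading

Minimum in sensor_array_1: 25.6
Minimum in sensor_array_3: 26.1

Overall minimum: min(25.6, 26.1) = 25.6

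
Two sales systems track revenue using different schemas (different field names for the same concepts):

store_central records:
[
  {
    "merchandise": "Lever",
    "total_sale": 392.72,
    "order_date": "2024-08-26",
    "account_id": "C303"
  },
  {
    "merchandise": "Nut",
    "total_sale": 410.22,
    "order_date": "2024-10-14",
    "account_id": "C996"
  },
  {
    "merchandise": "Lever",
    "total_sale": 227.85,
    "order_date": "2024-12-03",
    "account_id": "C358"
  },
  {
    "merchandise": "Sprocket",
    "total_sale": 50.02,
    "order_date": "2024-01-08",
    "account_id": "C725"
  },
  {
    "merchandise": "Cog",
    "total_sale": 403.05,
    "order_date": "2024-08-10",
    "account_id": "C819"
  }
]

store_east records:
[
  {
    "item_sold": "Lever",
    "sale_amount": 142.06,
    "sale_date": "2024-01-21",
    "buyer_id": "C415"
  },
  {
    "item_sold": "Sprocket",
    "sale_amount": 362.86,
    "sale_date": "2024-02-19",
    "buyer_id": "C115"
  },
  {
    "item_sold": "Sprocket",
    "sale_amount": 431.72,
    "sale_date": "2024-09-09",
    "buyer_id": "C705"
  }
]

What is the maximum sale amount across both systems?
431.72

Reconcile: "total_sale" (store_central) = "sale_amount" (store_east) = sale amount

Maximum in store_central: 410.22
Maximum in store_east: 431.72

Overall maximum: max(410.22, 431.72) = 431.72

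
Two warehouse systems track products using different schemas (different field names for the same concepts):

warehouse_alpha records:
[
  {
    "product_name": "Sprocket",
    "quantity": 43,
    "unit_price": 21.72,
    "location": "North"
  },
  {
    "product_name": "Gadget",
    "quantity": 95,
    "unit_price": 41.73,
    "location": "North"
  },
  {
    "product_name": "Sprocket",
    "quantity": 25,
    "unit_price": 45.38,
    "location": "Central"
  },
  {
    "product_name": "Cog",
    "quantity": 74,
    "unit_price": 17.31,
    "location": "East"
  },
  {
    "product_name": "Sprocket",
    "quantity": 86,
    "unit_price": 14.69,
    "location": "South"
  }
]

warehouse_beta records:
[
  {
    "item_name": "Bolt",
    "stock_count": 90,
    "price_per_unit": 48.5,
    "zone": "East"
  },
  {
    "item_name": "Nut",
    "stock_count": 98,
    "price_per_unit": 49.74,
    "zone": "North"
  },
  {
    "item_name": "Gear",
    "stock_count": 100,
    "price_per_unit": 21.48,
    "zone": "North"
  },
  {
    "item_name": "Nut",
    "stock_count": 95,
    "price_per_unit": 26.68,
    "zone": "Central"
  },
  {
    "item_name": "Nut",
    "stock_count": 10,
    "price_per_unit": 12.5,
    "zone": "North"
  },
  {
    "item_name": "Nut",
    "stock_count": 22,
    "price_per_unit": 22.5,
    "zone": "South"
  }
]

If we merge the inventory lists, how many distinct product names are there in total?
6

Schema mapping: "product_name" (warehouse_alpha) = "item_name" (warehouse_beta) = product name

Products in warehouse_alpha: ['Cog', 'Gadget', 'Sprocket']
Products in warehouse_beta: ['Bolt', 'Gear', 'Nut']

Union (unique products): ['Bolt', 'Cog', 'Gadget', 'Gear', 'Nut', 'Sprocket']
Count: 6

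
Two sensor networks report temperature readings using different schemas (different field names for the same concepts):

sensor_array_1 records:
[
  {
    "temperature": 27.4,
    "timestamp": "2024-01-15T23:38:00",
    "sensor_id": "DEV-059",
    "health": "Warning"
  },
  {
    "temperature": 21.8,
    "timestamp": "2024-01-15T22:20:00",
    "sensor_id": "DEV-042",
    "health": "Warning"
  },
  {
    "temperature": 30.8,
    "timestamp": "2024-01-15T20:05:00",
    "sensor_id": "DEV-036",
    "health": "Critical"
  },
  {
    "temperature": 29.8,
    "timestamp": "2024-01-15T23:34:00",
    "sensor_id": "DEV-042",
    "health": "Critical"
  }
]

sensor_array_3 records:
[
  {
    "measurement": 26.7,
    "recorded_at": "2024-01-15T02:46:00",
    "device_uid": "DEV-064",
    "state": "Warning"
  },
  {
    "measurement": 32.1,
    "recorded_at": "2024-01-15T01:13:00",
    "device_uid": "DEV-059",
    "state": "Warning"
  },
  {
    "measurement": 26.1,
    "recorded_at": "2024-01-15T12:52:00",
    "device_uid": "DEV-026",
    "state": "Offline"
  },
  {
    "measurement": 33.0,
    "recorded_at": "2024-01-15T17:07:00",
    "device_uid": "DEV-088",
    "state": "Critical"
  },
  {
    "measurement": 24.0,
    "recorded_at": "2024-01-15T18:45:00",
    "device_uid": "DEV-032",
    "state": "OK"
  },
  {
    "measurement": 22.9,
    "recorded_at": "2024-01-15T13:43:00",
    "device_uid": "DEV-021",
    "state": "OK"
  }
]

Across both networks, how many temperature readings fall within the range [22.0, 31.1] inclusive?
7

Schema mapping: "temperature" (sensor_array_1) = "measurement" (sensor_array_3) = temperature

Readings in [22.0, 31.1] from sensor_array_1: 3
Readings in [22.0, 31.1] from sensor_array_3: 4

Total count: 3 + 4 = 7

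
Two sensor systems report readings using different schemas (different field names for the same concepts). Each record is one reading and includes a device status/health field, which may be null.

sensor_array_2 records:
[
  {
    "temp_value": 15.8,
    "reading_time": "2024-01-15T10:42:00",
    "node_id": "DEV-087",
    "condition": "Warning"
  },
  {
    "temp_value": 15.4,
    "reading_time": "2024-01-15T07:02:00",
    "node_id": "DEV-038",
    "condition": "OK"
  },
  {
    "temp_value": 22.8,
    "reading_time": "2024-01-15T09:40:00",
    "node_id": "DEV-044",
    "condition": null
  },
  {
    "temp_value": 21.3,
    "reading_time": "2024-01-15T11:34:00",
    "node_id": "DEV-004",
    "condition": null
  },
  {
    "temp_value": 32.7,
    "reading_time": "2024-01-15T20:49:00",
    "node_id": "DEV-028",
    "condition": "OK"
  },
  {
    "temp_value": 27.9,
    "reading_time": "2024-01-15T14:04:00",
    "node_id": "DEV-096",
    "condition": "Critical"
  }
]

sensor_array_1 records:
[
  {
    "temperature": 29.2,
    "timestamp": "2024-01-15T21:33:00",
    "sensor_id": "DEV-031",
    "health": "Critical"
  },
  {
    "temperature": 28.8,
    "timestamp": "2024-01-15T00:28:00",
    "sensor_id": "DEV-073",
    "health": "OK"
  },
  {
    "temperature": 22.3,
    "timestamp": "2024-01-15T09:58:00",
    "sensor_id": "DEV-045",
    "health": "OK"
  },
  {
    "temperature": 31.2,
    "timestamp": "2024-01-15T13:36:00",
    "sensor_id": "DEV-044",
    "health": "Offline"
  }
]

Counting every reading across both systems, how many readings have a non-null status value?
8

Schema mapping: "condition" (sensor_array_2) = "health" (sensor_array_1) = status

Non-null in sensor_array_2: 4
Non-null in sensor_array_1: 4

Total non-null: 4 + 4 = 8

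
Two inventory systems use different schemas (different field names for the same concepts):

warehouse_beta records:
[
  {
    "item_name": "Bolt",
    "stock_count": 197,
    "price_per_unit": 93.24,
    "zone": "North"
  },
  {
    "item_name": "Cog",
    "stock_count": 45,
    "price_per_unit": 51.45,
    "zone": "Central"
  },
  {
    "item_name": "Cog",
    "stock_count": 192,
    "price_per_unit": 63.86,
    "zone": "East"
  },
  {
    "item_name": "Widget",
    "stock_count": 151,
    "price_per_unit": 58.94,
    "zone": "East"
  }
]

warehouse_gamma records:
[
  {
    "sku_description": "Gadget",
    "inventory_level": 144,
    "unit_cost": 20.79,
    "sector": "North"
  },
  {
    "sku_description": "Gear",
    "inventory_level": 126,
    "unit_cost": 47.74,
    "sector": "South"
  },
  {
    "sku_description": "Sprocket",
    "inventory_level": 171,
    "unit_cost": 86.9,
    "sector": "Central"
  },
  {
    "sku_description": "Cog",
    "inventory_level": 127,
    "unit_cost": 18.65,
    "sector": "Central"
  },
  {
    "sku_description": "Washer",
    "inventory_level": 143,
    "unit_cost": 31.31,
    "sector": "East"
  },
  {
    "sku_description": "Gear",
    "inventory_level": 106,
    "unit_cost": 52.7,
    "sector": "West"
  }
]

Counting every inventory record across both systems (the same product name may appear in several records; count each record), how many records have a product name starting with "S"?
1

Schema mapping: "item_name" (warehouse_beta) = "sku_description" (warehouse_gamma) = product name

Records with product name starting with "S" in warehouse_beta: 0
Records with product name starting with "S" in warehouse_gamma: 1

Total: 0 + 1 = 1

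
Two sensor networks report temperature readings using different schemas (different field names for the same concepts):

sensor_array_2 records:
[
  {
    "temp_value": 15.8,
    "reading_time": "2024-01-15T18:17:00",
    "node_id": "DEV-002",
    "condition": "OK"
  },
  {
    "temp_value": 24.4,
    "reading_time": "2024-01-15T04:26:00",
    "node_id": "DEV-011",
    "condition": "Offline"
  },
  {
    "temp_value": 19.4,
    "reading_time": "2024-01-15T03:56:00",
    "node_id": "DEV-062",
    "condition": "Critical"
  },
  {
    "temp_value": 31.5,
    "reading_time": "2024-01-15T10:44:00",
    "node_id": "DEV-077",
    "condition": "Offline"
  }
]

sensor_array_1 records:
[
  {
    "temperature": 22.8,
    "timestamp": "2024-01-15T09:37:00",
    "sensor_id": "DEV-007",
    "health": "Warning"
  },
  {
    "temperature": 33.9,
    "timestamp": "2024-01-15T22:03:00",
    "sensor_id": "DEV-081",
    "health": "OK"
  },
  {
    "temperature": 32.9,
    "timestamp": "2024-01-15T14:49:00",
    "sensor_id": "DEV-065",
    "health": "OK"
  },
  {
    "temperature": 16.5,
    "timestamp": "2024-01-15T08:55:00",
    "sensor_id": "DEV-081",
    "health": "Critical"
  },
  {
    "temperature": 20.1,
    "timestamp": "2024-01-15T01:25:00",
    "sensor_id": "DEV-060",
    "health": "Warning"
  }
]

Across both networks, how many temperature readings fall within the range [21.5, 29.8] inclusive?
2

Schema mapping: "temp_value" (sensor_array_2) = "temperature" (sensor_array_1) = temperature

Readings in [21.5, 29.8] from sensor_array_2: 1
Readings in [21.5, 29.8] from sensor_array_1: 1

Total count: 1 + 1 = 2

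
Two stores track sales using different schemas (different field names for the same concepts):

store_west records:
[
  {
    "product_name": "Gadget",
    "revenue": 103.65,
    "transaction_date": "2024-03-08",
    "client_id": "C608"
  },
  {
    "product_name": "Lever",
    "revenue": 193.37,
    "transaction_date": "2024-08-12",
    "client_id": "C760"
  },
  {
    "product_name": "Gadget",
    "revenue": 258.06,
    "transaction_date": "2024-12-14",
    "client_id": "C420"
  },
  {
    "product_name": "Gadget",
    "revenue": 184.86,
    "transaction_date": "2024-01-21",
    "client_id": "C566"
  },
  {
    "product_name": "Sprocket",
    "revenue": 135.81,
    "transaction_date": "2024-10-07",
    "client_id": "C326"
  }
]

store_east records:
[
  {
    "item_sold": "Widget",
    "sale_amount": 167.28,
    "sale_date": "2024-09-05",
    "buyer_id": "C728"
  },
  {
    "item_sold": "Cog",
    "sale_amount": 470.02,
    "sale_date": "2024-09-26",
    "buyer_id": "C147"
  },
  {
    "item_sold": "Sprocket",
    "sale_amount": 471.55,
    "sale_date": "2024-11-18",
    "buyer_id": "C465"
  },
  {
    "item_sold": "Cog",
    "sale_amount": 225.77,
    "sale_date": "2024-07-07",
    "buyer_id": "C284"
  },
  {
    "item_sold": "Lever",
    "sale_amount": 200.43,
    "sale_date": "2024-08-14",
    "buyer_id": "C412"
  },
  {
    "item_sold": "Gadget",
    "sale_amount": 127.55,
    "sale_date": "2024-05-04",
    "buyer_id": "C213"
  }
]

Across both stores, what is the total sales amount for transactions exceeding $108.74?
2434.7

Schema mapping: "revenue" (store_west) = "sale_amount" (store_east) = sale amount

Sum of sales > $108.74 in store_west: 772.1
Sum of sales > $108.74 in store_east: 1662.6

Total: 772.1 + 1662.6 = 2434.7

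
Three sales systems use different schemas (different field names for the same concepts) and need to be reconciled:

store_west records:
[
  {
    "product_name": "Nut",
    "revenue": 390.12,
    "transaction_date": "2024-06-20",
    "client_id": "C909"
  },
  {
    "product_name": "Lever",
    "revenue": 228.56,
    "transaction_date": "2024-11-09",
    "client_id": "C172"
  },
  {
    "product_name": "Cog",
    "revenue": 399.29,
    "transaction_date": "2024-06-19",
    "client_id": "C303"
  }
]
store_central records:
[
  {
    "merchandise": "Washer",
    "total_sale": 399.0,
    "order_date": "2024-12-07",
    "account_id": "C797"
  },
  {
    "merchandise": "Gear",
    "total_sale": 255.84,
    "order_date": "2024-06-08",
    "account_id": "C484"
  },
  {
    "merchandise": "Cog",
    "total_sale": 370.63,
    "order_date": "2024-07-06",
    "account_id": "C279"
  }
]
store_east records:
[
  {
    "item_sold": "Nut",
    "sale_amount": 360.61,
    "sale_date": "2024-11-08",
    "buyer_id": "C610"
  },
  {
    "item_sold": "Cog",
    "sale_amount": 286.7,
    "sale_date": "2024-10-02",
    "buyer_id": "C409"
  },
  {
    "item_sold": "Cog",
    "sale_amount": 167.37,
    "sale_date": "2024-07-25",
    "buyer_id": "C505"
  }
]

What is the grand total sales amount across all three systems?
2858.12

Schema reconciliation - all amount fields map to sale amount:

store_west (revenue): 1017.97
store_central (total_sale): 1025.47
store_east (sale_amount): 814.68

Grand total: 2858.12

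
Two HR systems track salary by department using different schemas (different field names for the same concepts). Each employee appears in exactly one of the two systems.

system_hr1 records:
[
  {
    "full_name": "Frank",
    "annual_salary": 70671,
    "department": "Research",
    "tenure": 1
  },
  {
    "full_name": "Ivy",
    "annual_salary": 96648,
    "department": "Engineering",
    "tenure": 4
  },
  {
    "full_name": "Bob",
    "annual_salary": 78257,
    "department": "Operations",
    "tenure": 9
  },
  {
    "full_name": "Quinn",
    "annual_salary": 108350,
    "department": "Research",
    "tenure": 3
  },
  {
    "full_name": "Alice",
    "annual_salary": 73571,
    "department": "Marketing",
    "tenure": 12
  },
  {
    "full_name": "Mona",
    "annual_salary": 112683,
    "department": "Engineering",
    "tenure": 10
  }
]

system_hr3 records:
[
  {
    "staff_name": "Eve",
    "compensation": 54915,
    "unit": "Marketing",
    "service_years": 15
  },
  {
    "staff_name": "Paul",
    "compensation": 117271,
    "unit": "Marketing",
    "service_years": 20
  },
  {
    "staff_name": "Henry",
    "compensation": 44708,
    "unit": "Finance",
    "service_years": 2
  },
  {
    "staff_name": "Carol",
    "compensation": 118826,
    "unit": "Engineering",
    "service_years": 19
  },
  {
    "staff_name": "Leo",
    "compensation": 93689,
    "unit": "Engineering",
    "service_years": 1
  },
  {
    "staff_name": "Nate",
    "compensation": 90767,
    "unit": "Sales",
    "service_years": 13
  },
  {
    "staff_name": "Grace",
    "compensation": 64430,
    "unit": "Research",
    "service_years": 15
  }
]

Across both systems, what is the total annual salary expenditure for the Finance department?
44708

Schema mappings:
- "department" (system_hr1) = "unit" (system_hr3) = department
- "annual_salary" (system_hr1) = "compensation" (system_hr3) = salary

Finance salaries from system_hr1: 0
Finance salaries from system_hr3: 44708

Total: 0 + 44708 = 44708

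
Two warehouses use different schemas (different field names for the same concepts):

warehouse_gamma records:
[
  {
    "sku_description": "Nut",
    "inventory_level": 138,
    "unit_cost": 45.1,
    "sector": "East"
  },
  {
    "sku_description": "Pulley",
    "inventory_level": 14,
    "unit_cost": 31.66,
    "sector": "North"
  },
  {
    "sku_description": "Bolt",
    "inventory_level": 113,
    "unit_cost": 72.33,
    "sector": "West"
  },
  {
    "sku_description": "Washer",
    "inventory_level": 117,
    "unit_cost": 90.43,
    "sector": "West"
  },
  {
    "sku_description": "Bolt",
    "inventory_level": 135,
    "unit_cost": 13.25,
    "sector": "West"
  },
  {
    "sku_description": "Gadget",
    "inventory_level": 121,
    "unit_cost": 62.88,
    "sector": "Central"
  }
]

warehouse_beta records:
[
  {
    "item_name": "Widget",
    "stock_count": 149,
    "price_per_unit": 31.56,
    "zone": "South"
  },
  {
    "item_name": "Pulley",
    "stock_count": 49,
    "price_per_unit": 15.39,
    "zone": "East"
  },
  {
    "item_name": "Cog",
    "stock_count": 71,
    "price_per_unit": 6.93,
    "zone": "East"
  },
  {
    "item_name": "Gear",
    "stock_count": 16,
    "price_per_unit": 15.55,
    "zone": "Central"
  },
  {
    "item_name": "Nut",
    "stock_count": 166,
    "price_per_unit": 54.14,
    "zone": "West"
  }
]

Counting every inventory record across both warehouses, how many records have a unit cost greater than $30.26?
7

Schema mapping: "unit_cost" (warehouse_gamma) = "price_per_unit" (warehouse_beta) = unit cost

Records > $30.26 in warehouse_gamma: 5
Records > $30.26 in warehouse_beta: 2

Total count: 5 + 2 = 7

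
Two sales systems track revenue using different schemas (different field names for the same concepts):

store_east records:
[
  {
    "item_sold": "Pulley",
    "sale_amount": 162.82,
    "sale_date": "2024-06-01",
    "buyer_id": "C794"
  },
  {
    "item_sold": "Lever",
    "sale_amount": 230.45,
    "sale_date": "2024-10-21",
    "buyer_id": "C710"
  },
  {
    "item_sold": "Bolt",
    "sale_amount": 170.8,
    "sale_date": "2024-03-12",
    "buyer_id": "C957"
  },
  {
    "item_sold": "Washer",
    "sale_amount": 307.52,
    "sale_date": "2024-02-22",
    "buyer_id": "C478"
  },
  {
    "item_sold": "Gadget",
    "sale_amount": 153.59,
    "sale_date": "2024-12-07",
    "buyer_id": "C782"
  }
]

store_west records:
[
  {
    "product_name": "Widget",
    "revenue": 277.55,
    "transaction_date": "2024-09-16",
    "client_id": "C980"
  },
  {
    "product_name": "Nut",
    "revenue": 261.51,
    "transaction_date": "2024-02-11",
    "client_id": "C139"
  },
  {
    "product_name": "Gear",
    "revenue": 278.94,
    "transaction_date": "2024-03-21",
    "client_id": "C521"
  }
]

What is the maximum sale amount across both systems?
307.52

Reconcile: "sale_amount" (store_east) = "revenue" (store_west) = sale amount

Maximum in store_east: 307.52
Maximum in store_west: 278.94

Overall maximum: max(307.52, 278.94) = 307.52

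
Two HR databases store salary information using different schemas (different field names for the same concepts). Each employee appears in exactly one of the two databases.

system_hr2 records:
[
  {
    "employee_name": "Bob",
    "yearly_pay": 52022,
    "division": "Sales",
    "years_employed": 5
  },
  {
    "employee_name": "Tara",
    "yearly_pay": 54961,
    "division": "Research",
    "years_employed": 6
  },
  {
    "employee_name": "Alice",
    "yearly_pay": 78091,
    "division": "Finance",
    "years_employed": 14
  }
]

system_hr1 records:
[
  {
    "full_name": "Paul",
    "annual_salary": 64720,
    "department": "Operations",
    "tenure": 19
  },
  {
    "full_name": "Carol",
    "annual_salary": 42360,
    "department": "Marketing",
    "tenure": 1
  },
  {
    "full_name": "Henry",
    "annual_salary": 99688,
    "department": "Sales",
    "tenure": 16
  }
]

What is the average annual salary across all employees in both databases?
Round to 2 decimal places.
65307.00

Schema mapping: "yearly_pay" (system_hr2) = "annual_salary" (system_hr1) = annual salary

All salaries: [52022, 54961, 78091, 64720, 42360, 99688]
Sum: 391842
Count: 6
Average: 391842 / 6 = 65307.00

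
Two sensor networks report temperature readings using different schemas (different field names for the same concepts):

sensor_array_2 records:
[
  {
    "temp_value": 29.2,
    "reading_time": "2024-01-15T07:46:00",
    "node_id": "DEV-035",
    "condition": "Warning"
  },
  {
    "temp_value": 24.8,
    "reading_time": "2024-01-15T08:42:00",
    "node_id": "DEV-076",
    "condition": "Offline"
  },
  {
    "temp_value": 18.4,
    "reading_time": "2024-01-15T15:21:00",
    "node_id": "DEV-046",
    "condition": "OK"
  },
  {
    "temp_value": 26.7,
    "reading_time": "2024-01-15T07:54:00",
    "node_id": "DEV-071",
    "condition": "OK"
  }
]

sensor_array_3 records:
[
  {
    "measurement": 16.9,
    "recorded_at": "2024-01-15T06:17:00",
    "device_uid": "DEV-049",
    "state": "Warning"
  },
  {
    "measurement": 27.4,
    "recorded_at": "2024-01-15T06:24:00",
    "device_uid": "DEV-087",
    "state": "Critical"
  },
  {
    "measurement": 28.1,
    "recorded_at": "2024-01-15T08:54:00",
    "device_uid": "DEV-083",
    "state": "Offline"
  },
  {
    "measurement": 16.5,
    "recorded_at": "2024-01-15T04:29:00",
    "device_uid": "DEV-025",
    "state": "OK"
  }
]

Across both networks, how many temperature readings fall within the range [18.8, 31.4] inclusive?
5

Schema mapping: "temp_value" (sensor_array_2) = "measurement" (sensor_array_3) = temperature

Readings in [18.8, 31.4] from sensor_array_2: 3
Readings in [18.8, 31.4] from sensor_array_3: 2

Total count: 3 + 2 = 5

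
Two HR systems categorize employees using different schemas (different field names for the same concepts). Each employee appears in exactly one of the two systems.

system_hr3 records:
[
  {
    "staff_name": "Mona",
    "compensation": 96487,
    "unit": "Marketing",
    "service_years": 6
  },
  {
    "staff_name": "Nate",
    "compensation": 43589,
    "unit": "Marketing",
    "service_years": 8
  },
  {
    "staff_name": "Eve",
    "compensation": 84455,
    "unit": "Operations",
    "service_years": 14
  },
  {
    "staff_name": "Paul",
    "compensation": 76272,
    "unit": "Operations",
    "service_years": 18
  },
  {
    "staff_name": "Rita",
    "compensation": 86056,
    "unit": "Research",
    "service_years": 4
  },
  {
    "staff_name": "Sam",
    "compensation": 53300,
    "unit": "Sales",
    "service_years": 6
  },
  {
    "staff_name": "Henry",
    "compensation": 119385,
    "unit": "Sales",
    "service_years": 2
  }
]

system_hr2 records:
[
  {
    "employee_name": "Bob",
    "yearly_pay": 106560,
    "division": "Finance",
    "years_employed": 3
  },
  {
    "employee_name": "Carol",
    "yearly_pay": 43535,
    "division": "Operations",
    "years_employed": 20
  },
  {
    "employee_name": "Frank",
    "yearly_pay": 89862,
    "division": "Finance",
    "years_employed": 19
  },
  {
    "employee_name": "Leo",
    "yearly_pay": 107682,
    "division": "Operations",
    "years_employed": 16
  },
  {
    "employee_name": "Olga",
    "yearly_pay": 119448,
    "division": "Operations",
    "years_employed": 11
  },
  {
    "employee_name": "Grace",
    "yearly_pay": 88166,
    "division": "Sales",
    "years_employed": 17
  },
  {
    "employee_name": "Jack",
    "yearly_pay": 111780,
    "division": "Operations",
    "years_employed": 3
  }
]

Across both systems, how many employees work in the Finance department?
2

Schema mapping: "unit" (system_hr3) = "division" (system_hr2) = department

Finance employees in system_hr3: 0
Finance employees in system_hr2: 2

Total in Finance: 0 + 2 = 2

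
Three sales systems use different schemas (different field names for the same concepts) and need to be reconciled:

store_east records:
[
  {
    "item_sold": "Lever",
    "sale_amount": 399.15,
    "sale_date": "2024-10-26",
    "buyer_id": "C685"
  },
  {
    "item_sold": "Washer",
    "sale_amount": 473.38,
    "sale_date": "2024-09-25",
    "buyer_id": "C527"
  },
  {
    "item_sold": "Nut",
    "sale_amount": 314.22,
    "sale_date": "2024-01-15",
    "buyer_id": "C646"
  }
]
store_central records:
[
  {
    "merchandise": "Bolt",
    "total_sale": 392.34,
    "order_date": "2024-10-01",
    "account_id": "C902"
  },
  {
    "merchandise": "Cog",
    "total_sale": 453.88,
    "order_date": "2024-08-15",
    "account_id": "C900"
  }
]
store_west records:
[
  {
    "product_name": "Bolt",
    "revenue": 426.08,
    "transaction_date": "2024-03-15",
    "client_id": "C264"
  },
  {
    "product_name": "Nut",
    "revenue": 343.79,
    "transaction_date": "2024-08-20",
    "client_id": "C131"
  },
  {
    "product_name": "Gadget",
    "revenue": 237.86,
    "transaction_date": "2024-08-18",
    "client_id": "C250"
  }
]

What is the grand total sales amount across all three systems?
3040.7

Schema reconciliation - all amount fields map to sale amount:

store_east (sale_amount): 1186.75
store_central (total_sale): 846.22
store_west (revenue): 1007.73

Grand total: 3040.7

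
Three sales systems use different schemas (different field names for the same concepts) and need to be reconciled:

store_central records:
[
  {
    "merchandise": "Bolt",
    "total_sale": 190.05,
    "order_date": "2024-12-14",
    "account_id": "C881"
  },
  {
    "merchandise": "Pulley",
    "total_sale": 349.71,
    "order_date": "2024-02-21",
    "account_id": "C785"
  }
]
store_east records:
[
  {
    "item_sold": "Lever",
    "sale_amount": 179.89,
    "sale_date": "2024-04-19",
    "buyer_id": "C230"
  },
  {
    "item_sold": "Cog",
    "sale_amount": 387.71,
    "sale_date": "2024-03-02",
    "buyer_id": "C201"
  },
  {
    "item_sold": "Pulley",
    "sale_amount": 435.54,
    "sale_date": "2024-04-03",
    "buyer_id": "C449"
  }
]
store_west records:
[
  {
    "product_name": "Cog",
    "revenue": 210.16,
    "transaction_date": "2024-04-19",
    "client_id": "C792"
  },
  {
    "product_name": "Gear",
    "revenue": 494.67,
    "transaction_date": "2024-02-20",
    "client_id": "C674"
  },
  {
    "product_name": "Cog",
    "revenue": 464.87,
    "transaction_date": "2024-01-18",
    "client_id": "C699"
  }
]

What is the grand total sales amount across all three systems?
2712.6

Schema reconciliation - all amount fields map to sale amount:

store_central (total_sale): 539.76
store_east (sale_amount): 1003.14
store_west (revenue): 1169.7

Grand total: 2712.6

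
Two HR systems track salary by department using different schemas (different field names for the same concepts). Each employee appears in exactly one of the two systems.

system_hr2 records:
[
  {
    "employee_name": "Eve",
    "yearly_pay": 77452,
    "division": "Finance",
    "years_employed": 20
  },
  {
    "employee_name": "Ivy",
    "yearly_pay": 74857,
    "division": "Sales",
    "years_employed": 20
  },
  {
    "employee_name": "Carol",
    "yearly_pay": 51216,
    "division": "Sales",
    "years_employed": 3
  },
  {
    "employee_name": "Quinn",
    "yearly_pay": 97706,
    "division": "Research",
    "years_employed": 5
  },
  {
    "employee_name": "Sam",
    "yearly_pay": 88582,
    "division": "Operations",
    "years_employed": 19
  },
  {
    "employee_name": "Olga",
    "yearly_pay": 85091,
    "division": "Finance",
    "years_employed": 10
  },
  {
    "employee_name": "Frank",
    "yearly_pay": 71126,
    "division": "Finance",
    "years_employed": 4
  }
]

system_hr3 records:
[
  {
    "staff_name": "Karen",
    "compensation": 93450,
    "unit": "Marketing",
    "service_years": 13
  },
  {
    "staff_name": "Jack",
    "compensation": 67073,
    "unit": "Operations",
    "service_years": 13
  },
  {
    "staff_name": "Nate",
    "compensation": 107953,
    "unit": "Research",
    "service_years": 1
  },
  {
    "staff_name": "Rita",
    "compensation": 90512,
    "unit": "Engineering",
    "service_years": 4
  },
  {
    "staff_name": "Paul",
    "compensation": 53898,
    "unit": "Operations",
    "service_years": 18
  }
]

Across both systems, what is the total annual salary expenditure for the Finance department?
233669

Schema mappings:
- "division" (system_hr2) = "unit" (system_hr3) = department
- "yearly_pay" (system_hr2) = "compensation" (system_hr3) = salary

Finance salaries from system_hr2: 233669
Finance salaries from system_hr3: 0

Total: 233669 + 0 = 233669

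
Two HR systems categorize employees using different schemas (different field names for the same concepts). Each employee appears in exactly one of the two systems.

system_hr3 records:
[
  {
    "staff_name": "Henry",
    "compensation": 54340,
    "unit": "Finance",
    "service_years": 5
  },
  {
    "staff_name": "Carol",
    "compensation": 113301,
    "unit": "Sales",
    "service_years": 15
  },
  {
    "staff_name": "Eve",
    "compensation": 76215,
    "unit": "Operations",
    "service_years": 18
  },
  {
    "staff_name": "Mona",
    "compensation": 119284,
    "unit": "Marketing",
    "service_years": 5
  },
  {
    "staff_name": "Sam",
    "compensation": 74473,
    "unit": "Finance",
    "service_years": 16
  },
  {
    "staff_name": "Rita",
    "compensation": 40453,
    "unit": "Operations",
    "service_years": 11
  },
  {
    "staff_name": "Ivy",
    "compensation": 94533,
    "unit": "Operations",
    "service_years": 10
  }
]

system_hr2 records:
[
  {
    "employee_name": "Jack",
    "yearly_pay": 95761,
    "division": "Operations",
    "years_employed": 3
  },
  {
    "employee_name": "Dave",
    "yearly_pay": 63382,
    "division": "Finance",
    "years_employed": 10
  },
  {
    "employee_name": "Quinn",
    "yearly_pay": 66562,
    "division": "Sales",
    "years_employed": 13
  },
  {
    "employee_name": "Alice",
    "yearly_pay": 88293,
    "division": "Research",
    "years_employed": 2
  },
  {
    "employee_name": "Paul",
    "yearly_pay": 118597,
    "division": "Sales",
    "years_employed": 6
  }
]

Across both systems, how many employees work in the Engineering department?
0

Schema mapping: "unit" (system_hr3) = "division" (system_hr2) = department

Engineering employees in system_hr3: 0
Engineering employees in system_hr2: 0

Total in Engineering: 0 + 0 = 0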